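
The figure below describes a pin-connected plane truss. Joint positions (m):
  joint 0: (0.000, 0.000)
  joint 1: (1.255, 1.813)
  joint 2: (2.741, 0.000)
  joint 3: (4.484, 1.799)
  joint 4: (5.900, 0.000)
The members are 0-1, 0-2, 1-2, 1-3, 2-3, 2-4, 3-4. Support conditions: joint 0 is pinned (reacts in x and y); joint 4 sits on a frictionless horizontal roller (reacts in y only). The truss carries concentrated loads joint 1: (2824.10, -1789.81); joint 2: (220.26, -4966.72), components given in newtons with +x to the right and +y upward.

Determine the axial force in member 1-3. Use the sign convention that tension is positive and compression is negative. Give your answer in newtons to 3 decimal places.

-6218.093

N=5 nodes, M=7 members, R=3 reactions → 2N=10, M+R=10
member 0 (0-1): L=2.2050, (cx,cy)=(0.5692,0.8222)
member 1 (0-2): L=2.7410, (cx,cy)=(1.0000,0.0000)
member 2 (1-2): L=2.3442, (cx,cy)=(0.6339,-0.7734)
member 3 (1-3): L=3.2290, (cx,cy)=(1.0000,-0.0043)
member 4 (2-3): L=2.5049, (cx,cy)=(0.6958,0.7182)
member 5 (2-4): L=3.1590, (cx,cy)=(1.0000,0.0000)
member 6 (3-4): L=2.2894, (cx,cy)=(0.6185,-0.7858)
solve A·x = −loads:
  F[0-1] = -3892.5891 N (compression)
  F[0-2] = +5259.8770 N (tension)
  F[1-2] = +1858.9634 N (tension)
  F[1-3] = -6218.0932 N (compression)
  F[2-3] = +4913.6783 N (tension)
  F[2-4] = +2798.8995 N (tension)
  F[3-4] = -4525.3281 N (compression)
  Rx@0 = -3044.3600 N
  Ry@0 = +3200.5835 N
  Ry@4 = +3555.9465 N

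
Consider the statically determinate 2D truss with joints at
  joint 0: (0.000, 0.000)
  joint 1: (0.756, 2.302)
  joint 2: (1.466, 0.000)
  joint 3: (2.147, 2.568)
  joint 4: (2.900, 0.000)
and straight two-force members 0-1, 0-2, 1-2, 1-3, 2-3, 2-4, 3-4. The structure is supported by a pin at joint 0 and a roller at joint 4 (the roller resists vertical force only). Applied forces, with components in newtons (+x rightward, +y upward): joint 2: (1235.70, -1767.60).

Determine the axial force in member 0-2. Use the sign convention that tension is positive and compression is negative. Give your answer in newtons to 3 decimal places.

N=5 nodes, M=7 members, R=3 reactions → 2N=10, M+R=10
member 0 (0-1): L=2.4230, (cx,cy)=(0.3120,0.9501)
member 1 (0-2): L=1.4660, (cx,cy)=(1.0000,0.0000)
member 2 (1-2): L=2.4090, (cx,cy)=(0.2947,-0.9556)
member 3 (1-3): L=1.4162, (cx,cy)=(0.9822,0.1878)
member 4 (2-3): L=2.6568, (cx,cy)=(0.2563,0.9666)
member 5 (2-4): L=1.4340, (cx,cy)=(1.0000,0.0000)
member 6 (3-4): L=2.6761, (cx,cy)=(0.2814,-0.9596)
solve A·x = −loads:
  F[0-1] = -919.9755 N (compression)
  F[0-2] = +1522.7461 N (tension)
  F[1-2] = +809.4893 N (tension)
  F[1-3] = -535.1493 N (compression)
  F[2-3] = +1028.4268 N (tension)
  F[2-4] = +262.0112 N (tension)
  F[3-4] = -931.1743 N (compression)
  Rx@0 = -1235.7000 N
  Ry@0 = +874.0477 N
  Ry@4 = +893.5523 N

1522.746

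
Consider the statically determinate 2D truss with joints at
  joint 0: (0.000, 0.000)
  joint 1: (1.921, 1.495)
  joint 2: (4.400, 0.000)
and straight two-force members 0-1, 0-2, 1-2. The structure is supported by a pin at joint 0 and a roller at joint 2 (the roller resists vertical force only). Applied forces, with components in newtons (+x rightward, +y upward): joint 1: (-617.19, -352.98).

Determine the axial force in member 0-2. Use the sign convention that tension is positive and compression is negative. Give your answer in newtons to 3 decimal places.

-92.190

N=3 nodes, M=3 members, R=3 reactions → 2N=6, M+R=6
member 0 (0-1): L=2.4342, (cx,cy)=(0.7892,0.6142)
member 1 (0-2): L=4.4000, (cx,cy)=(1.0000,0.0000)
member 2 (1-2): L=2.8949, (cx,cy)=(0.8563,-0.5164)
solve A·x = −loads:
  F[0-1] = -665.2518 N (compression)
  F[0-2] = -92.1897 N (compression)
  F[1-2] = +107.6565 N (tension)
  Rx@0 = +617.1900 N
  Ry@0 = +408.5765 N
  Ry@2 = -55.5965 N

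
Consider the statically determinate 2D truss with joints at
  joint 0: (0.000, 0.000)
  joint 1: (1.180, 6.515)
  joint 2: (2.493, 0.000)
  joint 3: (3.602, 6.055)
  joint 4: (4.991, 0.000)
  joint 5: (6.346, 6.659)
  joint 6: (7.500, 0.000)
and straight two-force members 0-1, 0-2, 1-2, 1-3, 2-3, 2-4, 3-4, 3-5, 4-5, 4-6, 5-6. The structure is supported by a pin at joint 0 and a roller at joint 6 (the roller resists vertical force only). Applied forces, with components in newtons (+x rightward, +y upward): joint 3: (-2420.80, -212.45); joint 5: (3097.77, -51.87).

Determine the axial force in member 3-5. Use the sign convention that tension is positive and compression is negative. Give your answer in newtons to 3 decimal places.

2951.533

N=7 nodes, M=11 members, R=3 reactions → 2N=14, M+R=14
member 0 (0-1): L=6.6210, (cx,cy)=(0.1782,0.9840)
member 1 (0-2): L=2.4930, (cx,cy)=(1.0000,0.0000)
member 2 (1-2): L=6.6460, (cx,cy)=(0.1976,-0.9803)
member 3 (1-3): L=2.4653, (cx,cy)=(0.9824,-0.1866)
member 4 (2-3): L=6.1557, (cx,cy)=(0.1802,0.9836)
member 5 (2-4): L=2.4980, (cx,cy)=(1.0000,0.0000)
member 6 (3-4): L=6.2123, (cx,cy)=(0.2236,-0.9747)
member 7 (3-5): L=2.8097, (cx,cy)=(0.9766,0.2150)
member 8 (4-5): L=6.7955, (cx,cy)=(0.1994,0.9799)
member 9 (4-6): L=2.5090, (cx,cy)=(1.0000,0.0000)
member 10 (5-6): L=6.7583, (cx,cy)=(0.1708,-0.9853)
solve A·x = −loads:
  F[0-1] = +688.6406 N (tension)
  F[0-2] = +554.2399 N (tension)
  F[1-2] = -743.4760 N (compression)
  F[1-3] = +274.4329 N (tension)
  F[2-3] = +740.9458 N (tension)
  F[2-4] = +273.8697 N (tension)
  F[3-4] = -262.2118 N (compression)
  F[3-5] = +2951.5333 N (tension)
  F[4-5] = +260.8109 N (tension)
  F[4-6] = +163.2368 N (tension)
  F[5-6] = -955.9756 N (compression)
  Rx@0 = -676.9700 N
  Ry@0 = -677.6158 N
  Ry@6 = +941.9358 N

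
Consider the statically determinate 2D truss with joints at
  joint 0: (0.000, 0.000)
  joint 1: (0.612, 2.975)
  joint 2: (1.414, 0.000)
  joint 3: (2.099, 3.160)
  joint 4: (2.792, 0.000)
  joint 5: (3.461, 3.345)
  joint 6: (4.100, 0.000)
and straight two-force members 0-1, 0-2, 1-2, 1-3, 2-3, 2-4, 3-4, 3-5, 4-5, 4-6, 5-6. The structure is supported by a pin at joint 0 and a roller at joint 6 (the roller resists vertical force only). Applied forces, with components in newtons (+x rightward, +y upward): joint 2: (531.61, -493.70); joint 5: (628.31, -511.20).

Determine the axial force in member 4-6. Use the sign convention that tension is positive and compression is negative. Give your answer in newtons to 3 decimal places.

N=7 nodes, M=11 members, R=3 reactions → 2N=14, M+R=14
member 0 (0-1): L=3.0373, (cx,cy)=(0.2015,0.9795)
member 1 (0-2): L=1.4140, (cx,cy)=(1.0000,0.0000)
member 2 (1-2): L=3.0812, (cx,cy)=(0.2603,-0.9655)
member 3 (1-3): L=1.4985, (cx,cy)=(0.9923,0.1235)
member 4 (2-3): L=3.2334, (cx,cy)=(0.2119,0.9773)
member 5 (2-4): L=1.3780, (cx,cy)=(1.0000,0.0000)
member 6 (3-4): L=3.2351, (cx,cy)=(0.2142,-0.9768)
member 7 (3-5): L=1.3745, (cx,cy)=(0.9909,0.1346)
member 8 (4-5): L=3.4112, (cx,cy)=(0.1961,0.9806)
member 9 (4-6): L=1.3080, (cx,cy)=(1.0000,0.0000)
member 10 (5-6): L=3.4055, (cx,cy)=(0.1876,-0.9822)
solve A·x = −loads:
  F[0-1] = +111.7959 N (tension)
  F[0-2] = +1137.3937 N (tension)
  F[1-2] = -106.9234 N (compression)
  F[1-3] = +50.7454 N (tension)
  F[2-3] = +610.8020 N (tension)
  F[2-4] = +448.5533 N (tension)
  F[3-4] = -575.4013 N (compression)
  F[3-5] = +305.7977 N (tension)
  F[4-5] = +573.1751 N (tension)
  F[4-6] = +212.8859 N (tension)
  F[5-6] = -1134.5547 N (compression)
  Rx@0 = -1159.9200 N
  Ry@0 = -109.5029 N
  Ry@6 = +1114.4029 N

212.886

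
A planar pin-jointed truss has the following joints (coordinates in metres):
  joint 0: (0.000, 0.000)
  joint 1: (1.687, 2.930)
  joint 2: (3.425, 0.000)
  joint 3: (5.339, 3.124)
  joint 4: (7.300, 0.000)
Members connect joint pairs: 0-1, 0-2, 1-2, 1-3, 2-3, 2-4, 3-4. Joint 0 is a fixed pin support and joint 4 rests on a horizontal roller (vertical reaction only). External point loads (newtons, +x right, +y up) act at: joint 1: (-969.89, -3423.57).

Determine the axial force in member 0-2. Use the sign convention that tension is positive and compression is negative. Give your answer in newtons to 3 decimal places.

N=5 nodes, M=7 members, R=3 reactions → 2N=10, M+R=10
member 0 (0-1): L=3.3810, (cx,cy)=(0.4990,0.8666)
member 1 (0-2): L=3.4250, (cx,cy)=(1.0000,0.0000)
member 2 (1-2): L=3.4067, (cx,cy)=(0.5102,-0.8601)
member 3 (1-3): L=3.6571, (cx,cy)=(0.9986,0.0530)
member 4 (2-3): L=3.6637, (cx,cy)=(0.5224,0.8527)
member 5 (2-4): L=3.8750, (cx,cy)=(1.0000,0.0000)
member 6 (3-4): L=3.6885, (cx,cy)=(0.5317,-0.8470)
solve A·x = −loads:
  F[0-1] = -3486.7492 N (compression)
  F[0-2] = +769.8974 N (tension)
  F[1-2] = -499.0981 N (compression)
  F[1-3] = -515.9978 N (compression)
  F[2-3] = +503.4205 N (tension)
  F[2-4] = +252.2737 N (tension)
  F[3-4] = -474.5063 N (compression)
  Rx@0 = +969.8900 N
  Ry@0 = +3021.6817 N
  Ry@4 = +401.8883 N

769.897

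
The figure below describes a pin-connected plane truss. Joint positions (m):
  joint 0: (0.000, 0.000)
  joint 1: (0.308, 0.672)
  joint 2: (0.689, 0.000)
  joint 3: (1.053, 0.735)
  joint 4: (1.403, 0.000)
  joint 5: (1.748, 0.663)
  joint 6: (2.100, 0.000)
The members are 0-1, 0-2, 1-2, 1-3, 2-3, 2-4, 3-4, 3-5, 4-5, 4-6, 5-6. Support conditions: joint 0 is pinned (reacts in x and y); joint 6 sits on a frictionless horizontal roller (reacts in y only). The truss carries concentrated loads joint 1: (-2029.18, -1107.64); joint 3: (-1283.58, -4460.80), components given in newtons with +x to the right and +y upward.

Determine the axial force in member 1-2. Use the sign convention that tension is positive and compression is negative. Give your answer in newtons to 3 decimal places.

3473.323

N=7 nodes, M=11 members, R=3 reactions → 2N=14, M+R=14
member 0 (0-1): L=0.7392, (cx,cy)=(0.4167,0.9091)
member 1 (0-2): L=0.6890, (cx,cy)=(1.0000,0.0000)
member 2 (1-2): L=0.7725, (cx,cy)=(0.4932,-0.8699)
member 3 (1-3): L=0.7477, (cx,cy)=(0.9964,0.0843)
member 4 (2-3): L=0.8202, (cx,cy)=(0.4438,0.8961)
member 5 (2-4): L=0.7140, (cx,cy)=(1.0000,0.0000)
member 6 (3-4): L=0.8141, (cx,cy)=(0.4299,-0.9029)
member 7 (3-5): L=0.6987, (cx,cy)=(0.9947,-0.1030)
member 8 (4-5): L=0.7474, (cx,cy)=(0.4616,0.8871)
member 9 (4-6): L=0.6970, (cx,cy)=(1.0000,0.0000)
member 10 (5-6): L=0.7506, (cx,cy)=(0.4689,-0.8832)
solve A·x = −loads:
  F[0-1] = -4694.7193 N (compression)
  F[0-2] = -1356.6831 N (compression)
  F[1-2] = +3473.3229 N (tension)
  F[1-3] = -1645.8227 N (compression)
  F[2-3] = -3371.7098 N (compression)
  F[2-4] = +1852.7425 N (tension)
  F[3-4] = -1291.7050 N (compression)
  F[3-5] = -1304.3386 N (compression)
  F[4-5] = +1314.6756 N (tension)
  F[4-6] = +690.5337 N (tension)
  F[5-6] = -1472.5795 N (compression)
  Rx@0 = +3312.7600 N
  Ry@0 = +4267.8042 N
  Ry@6 = +1300.6358 N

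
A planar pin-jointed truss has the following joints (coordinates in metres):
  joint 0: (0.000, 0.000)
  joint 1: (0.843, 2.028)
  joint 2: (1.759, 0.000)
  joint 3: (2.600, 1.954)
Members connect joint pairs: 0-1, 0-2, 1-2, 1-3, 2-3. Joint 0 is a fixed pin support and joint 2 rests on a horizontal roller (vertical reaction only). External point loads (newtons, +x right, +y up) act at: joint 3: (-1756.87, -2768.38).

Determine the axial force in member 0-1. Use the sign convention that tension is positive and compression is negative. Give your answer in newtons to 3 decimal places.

-680.135

N=4 nodes, M=5 members, R=3 reactions → 2N=8, M+R=8
member 0 (0-1): L=2.1962, (cx,cy)=(0.3838,0.9234)
member 1 (0-2): L=1.7590, (cx,cy)=(1.0000,0.0000)
member 2 (1-2): L=2.2253, (cx,cy)=(0.4116,-0.9113)
member 3 (1-3): L=1.7586, (cx,cy)=(0.9991,-0.0421)
member 4 (2-3): L=2.1273, (cx,cy)=(0.3953,0.9185)
solve A·x = −loads:
  F[0-1] = -680.1350 N (compression)
  F[0-2] = -1495.8074 N (compression)
  F[1-2] = +714.7912 N (tension)
  F[1-3] = -555.7878 N (compression)
  F[2-3] = -3039.3662 N (compression)
  Rx@0 = +1756.8700 N
  Ry@0 = +628.0366 N
  Ry@2 = +2140.3434 N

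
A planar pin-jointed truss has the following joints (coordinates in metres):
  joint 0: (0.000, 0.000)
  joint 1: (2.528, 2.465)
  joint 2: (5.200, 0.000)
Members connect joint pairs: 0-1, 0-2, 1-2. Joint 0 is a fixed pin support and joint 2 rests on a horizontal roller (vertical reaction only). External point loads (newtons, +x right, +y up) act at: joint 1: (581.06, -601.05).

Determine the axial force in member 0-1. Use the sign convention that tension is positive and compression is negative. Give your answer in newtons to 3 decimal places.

N=3 nodes, M=3 members, R=3 reactions → 2N=6, M+R=6
member 0 (0-1): L=3.5309, (cx,cy)=(0.7160,0.6981)
member 1 (0-2): L=5.2000, (cx,cy)=(1.0000,0.0000)
member 2 (1-2): L=3.6354, (cx,cy)=(0.7350,-0.6781)
solve A·x = −loads:
  F[0-1] = -47.8456 N (compression)
  F[0-2] = +615.3161 N (tension)
  F[1-2] = -837.1605 N (compression)
  Rx@0 = -581.0600 N
  Ry@0 = +33.4024 N
  Ry@2 = +567.6476 N

-47.846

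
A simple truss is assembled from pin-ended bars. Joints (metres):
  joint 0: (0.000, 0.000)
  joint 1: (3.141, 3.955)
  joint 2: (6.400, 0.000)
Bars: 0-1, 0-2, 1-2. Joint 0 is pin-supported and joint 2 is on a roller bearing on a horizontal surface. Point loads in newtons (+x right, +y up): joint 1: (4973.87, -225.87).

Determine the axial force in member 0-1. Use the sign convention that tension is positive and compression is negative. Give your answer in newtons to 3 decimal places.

3778.233

N=3 nodes, M=3 members, R=3 reactions → 2N=6, M+R=6
member 0 (0-1): L=5.0505, (cx,cy)=(0.6219,0.7831)
member 1 (0-2): L=6.4000, (cx,cy)=(1.0000,0.0000)
member 2 (1-2): L=5.1248, (cx,cy)=(0.6359,-0.7717)
solve A·x = −loads:
  F[0-1] = +3778.2332 N (tension)
  F[0-2] = +2624.1328 N (tension)
  F[1-2] = -4126.4301 N (compression)
  Rx@0 = -4973.8700 N
  Ry@0 = -2958.6790 N
  Ry@2 = +3184.5490 N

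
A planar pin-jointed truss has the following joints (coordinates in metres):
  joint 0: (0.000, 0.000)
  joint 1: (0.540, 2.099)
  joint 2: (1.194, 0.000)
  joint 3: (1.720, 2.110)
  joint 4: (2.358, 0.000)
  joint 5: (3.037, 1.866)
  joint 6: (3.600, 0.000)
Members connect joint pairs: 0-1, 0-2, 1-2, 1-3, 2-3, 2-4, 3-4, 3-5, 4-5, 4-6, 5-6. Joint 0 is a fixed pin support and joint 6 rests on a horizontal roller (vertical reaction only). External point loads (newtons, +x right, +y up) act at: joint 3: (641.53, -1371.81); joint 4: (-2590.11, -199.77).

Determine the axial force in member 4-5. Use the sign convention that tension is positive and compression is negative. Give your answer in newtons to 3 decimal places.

1093.947

N=7 nodes, M=11 members, R=3 reactions → 2N=14, M+R=14
member 0 (0-1): L=2.1673, (cx,cy)=(0.2492,0.9685)
member 1 (0-2): L=1.1940, (cx,cy)=(1.0000,0.0000)
member 2 (1-2): L=2.1985, (cx,cy)=(0.2975,-0.9547)
member 3 (1-3): L=1.1801, (cx,cy)=(1.0000,0.0093)
member 4 (2-3): L=2.1746, (cx,cy)=(0.2419,0.9703)
member 5 (2-4): L=1.1640, (cx,cy)=(1.0000,0.0000)
member 6 (3-4): L=2.2043, (cx,cy)=(0.2894,-0.9572)
member 7 (3-5): L=1.3394, (cx,cy)=(0.9833,-0.1822)
member 8 (4-5): L=1.9857, (cx,cy)=(0.3419,0.9397)
member 9 (4-6): L=1.2420, (cx,cy)=(1.0000,0.0000)
member 10 (5-6): L=1.9491, (cx,cy)=(0.2889,-0.9574)
solve A·x = −loads:
  F[0-1] = -422.6304 N (compression)
  F[0-2] = -1843.2807 N (compression)
  F[1-2] = +426.4432 N (tension)
  F[1-3] = -232.1643 N (compression)
  F[2-3] = -419.5985 N (compression)
  F[2-4] = -1614.9306 N (compression)
  F[3-4] = -865.2678 N (compression)
  F[3-5] = -737.0800 N (compression)
  F[4-5] = +1093.9474 N (tension)
  F[4-6] = +350.6765 N (tension)
  F[5-6] = -1214.0276 N (compression)
  Rx@0 = +1948.5800 N
  Ry@0 = +409.3025 N
  Ry@6 = +1162.2775 N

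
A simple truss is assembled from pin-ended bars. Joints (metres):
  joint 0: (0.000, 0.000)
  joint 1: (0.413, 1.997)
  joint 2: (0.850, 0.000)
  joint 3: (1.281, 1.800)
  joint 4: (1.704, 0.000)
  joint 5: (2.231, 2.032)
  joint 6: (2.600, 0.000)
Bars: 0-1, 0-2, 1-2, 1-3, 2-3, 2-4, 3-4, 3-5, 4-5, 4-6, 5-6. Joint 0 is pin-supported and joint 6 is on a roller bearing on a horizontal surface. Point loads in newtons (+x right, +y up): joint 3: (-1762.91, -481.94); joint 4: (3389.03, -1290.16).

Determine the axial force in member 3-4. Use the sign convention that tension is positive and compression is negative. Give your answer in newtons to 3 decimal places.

N=7 nodes, M=11 members, R=3 reactions → 2N=14, M+R=14
member 0 (0-1): L=2.0393, (cx,cy)=(0.2025,0.9793)
member 1 (0-2): L=0.8500, (cx,cy)=(1.0000,0.0000)
member 2 (1-2): L=2.0443, (cx,cy)=(0.2138,-0.9769)
member 3 (1-3): L=0.8901, (cx,cy)=(0.9752,-0.2213)
member 4 (2-3): L=1.8509, (cx,cy)=(0.2329,0.9725)
member 5 (2-4): L=0.8540, (cx,cy)=(1.0000,0.0000)
member 6 (3-4): L=1.8490, (cx,cy)=(0.2288,-0.9735)
member 7 (3-5): L=0.9779, (cx,cy)=(0.9715,0.2372)
member 8 (4-5): L=2.0992, (cx,cy)=(0.2510,0.9680)
member 9 (4-6): L=0.8960, (cx,cy)=(1.0000,0.0000)
member 10 (5-6): L=2.0652, (cx,cy)=(0.1787,-0.9839)
solve A·x = −loads:
  F[0-1] = -1949.9862 N (compression)
  F[0-2] = +2021.0400 N (tension)
  F[1-2] = +2153.4664 N (tension)
  F[1-3] = -877.0170 N (compression)
  F[2-3] = -2163.1525 N (compression)
  F[2-4] = +2985.1023 N (tension)
  F[3-4] = +1482.7635 N (tension)
  F[3-5] = +66.6207 N (tension)
  F[4-5] = -158.3532 N (compression)
  F[4-6] = -24.9651 N (compression)
  F[5-6] = +139.7254 N (tension)
  Rx@0 = -1626.1200 N
  Ry@0 = +1909.5770 N
  Ry@6 = -137.4770 N

1482.763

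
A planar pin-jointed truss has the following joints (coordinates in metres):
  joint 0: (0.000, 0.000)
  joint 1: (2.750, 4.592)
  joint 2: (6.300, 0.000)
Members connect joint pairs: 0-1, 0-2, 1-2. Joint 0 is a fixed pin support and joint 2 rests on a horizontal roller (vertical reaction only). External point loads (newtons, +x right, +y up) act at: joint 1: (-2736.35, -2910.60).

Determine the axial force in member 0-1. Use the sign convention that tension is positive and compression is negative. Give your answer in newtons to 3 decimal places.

-4236.514

N=3 nodes, M=3 members, R=3 reactions → 2N=6, M+R=6
member 0 (0-1): L=5.3525, (cx,cy)=(0.5138,0.8579)
member 1 (0-2): L=6.3000, (cx,cy)=(1.0000,0.0000)
member 2 (1-2): L=5.8042, (cx,cy)=(0.6116,-0.7911)
solve A·x = −loads:
  F[0-1] = -4236.5137 N (compression)
  F[0-2] = -559.7088 N (compression)
  F[1-2] = +915.1190 N (tension)
  Rx@0 = +2736.3500 N
  Ry@0 = +3634.5951 N
  Ry@2 = -723.9951 N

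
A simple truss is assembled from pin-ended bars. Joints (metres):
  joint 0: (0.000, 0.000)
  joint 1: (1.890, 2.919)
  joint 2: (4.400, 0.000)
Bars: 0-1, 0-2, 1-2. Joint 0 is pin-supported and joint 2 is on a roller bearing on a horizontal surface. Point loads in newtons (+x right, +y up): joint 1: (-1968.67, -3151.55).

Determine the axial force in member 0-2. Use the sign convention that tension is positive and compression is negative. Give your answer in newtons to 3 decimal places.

N=3 nodes, M=3 members, R=3 reactions → 2N=6, M+R=6
member 0 (0-1): L=3.4775, (cx,cy)=(0.5435,0.8394)
member 1 (0-2): L=4.4000, (cx,cy)=(1.0000,0.0000)
member 2 (1-2): L=3.8498, (cx,cy)=(0.6520,-0.7582)
solve A·x = −loads:
  F[0-1] = -3697.6646 N (compression)
  F[0-2] = +41.0168 N (tension)
  F[1-2] = -62.9103 N (compression)
  Rx@0 = +1968.6700 N
  Ry@0 = +3103.8496 N
  Ry@2 = +47.7004 N

41.017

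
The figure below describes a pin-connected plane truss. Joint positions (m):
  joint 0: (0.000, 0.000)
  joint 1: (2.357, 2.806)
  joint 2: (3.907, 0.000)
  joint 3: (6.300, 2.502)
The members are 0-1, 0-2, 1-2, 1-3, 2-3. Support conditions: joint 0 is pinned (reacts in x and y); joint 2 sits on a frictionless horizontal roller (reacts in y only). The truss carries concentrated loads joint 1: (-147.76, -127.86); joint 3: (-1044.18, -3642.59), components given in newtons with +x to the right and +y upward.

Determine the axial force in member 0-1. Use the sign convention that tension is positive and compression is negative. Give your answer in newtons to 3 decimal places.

N=4 nodes, M=5 members, R=3 reactions → 2N=8, M+R=8
member 0 (0-1): L=3.6646, (cx,cy)=(0.6432,0.7657)
member 1 (0-2): L=3.9070, (cx,cy)=(1.0000,0.0000)
member 2 (1-2): L=3.2056, (cx,cy)=(0.4835,-0.8753)
member 3 (1-3): L=3.9547, (cx,cy)=(0.9970,-0.0769)
member 4 (2-3): L=3.4621, (cx,cy)=(0.6912,0.7227)
solve A·x = −loads:
  F[0-1] = +1835.5820 N (tension)
  F[0-2] = -2372.5601 N (compression)
  F[1-2] = -1951.9056 N (compression)
  F[1-3] = +2278.9136 N (tension)
  F[2-3] = -4798.0313 N (compression)
  Rx@0 = +1191.9400 N
  Ry@0 = -1405.5239 N
  Ry@2 = +5175.9739 N

1835.582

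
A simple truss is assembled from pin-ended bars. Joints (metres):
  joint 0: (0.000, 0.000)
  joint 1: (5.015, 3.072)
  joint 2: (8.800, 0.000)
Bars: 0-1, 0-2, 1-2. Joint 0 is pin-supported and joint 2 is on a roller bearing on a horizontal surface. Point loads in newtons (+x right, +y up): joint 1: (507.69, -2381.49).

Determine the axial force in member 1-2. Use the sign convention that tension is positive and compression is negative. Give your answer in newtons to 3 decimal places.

N=3 nodes, M=3 members, R=3 reactions → 2N=6, M+R=6
member 0 (0-1): L=5.8811, (cx,cy)=(0.8527,0.5224)
member 1 (0-2): L=8.8000, (cx,cy)=(1.0000,0.0000)
member 2 (1-2): L=4.8748, (cx,cy)=(0.7764,-0.6302)
solve A·x = −loads:
  F[0-1] = -1621.6717 N (compression)
  F[0-2] = +1890.5393 N (tension)
  F[1-2] = -2434.8611 N (compression)
  Rx@0 = -507.6900 N
  Ry@0 = +847.0814 N
  Ry@2 = +1534.4086 N

-2434.861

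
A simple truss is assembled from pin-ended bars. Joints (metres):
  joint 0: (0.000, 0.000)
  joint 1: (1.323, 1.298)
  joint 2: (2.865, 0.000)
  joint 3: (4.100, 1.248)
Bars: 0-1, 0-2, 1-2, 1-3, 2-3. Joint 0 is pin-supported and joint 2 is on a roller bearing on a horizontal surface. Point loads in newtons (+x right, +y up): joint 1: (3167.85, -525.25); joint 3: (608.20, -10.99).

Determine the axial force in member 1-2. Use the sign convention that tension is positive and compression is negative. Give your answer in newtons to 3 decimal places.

-3041.042

N=4 nodes, M=5 members, R=3 reactions → 2N=8, M+R=8
member 0 (0-1): L=1.8534, (cx,cy)=(0.7138,0.7003)
member 1 (0-2): L=2.8650, (cx,cy)=(1.0000,0.0000)
member 2 (1-2): L=2.0156, (cx,cy)=(0.7650,-0.6440)
member 3 (1-3): L=2.7775, (cx,cy)=(0.9998,-0.0180)
member 4 (2-3): L=1.7558, (cx,cy)=(0.7034,0.7108)
solve A·x = −loads:
  F[0-1] = +2030.7247 N (tension)
  F[0-2] = +2326.4803 N (tension)
  F[1-2] = -3041.0423 N (compression)
  F[1-3] = +608.3368 N (tension)
  F[2-3] = -0.0544 N (compression)
  Rx@0 = -3776.0500 N
  Ry@0 = -1422.1780 N
  Ry@2 = +1958.4180 N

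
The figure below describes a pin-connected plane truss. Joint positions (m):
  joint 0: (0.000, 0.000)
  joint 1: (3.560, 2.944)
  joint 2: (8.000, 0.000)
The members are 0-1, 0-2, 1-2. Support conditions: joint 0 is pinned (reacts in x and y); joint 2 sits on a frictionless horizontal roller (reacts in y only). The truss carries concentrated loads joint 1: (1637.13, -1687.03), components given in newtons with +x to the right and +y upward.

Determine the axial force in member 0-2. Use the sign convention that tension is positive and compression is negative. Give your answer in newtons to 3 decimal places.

2040.820

N=3 nodes, M=3 members, R=3 reactions → 2N=6, M+R=6
member 0 (0-1): L=4.6196, (cx,cy)=(0.7706,0.6373)
member 1 (0-2): L=8.0000, (cx,cy)=(1.0000,0.0000)
member 2 (1-2): L=5.3274, (cx,cy)=(0.8334,-0.5526)
solve A·x = −loads:
  F[0-1] = -523.8445 N (compression)
  F[0-2] = +2040.8197 N (tension)
  F[1-2] = -2448.6883 N (compression)
  Rx@0 = -1637.1300 N
  Ry@0 = +333.8378 N
  Ry@2 = +1353.1922 N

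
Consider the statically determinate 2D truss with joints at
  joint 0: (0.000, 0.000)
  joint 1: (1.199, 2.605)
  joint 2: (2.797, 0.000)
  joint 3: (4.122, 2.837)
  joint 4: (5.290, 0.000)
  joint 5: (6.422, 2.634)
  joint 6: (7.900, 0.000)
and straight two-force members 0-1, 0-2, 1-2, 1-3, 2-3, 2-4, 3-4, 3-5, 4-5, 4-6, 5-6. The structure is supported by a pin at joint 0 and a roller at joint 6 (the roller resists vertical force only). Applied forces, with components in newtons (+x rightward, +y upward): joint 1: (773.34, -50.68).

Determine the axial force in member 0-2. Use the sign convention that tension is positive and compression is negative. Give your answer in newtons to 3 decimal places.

675.755

N=7 nodes, M=11 members, R=3 reactions → 2N=14, M+R=14
member 0 (0-1): L=2.8677, (cx,cy)=(0.4181,0.9084)
member 1 (0-2): L=2.7970, (cx,cy)=(1.0000,0.0000)
member 2 (1-2): L=3.0561, (cx,cy)=(0.5229,-0.8524)
member 3 (1-3): L=2.9322, (cx,cy)=(0.9969,0.0791)
member 4 (2-3): L=3.1312, (cx,cy)=(0.4232,0.9061)
member 5 (2-4): L=2.4930, (cx,cy)=(1.0000,0.0000)
member 6 (3-4): L=3.0680, (cx,cy)=(0.3807,-0.9247)
member 7 (3-5): L=2.3089, (cx,cy)=(0.9961,-0.0879)
member 8 (4-5): L=2.8669, (cx,cy)=(0.3948,0.9187)
member 9 (4-6): L=2.6100, (cx,cy)=(1.0000,0.0000)
member 10 (5-6): L=3.0203, (cx,cy)=(0.4893,-0.8721)
solve A·x = −loads:
  F[0-1] = +233.3980 N (tension)
  F[0-2] = +675.7546 N (tension)
  F[1-2] = -353.8794 N (compression)
  F[1-3] = -492.2572 N (compression)
  F[2-3] = +332.9238 N (tension)
  F[2-4] = +349.8322 N (tension)
  F[3-4] = -260.1531 N (compression)
  F[3-5] = -251.7667 N (compression)
  F[4-5] = +261.8381 N (tension)
  F[4-6] = +147.4062 N (tension)
  F[5-6] = -301.2291 N (compression)
  Rx@0 = -773.3400 N
  Ry@0 = -212.0182 N
  Ry@6 = +262.6982 N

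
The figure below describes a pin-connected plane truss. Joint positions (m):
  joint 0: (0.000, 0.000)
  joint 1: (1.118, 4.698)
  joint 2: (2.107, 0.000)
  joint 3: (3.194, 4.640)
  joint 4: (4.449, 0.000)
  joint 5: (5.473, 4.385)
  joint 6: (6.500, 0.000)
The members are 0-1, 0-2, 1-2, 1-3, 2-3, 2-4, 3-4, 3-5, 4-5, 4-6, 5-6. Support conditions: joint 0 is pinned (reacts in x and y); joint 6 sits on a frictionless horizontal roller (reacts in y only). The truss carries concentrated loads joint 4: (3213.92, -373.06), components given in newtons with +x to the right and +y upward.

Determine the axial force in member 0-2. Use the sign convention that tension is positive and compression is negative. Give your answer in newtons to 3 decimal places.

3241.933

N=7 nodes, M=11 members, R=3 reactions → 2N=14, M+R=14
member 0 (0-1): L=4.8292, (cx,cy)=(0.2315,0.9728)
member 1 (0-2): L=2.1070, (cx,cy)=(1.0000,0.0000)
member 2 (1-2): L=4.8010, (cx,cy)=(0.2060,-0.9786)
member 3 (1-3): L=2.0768, (cx,cy)=(0.9996,-0.0279)
member 4 (2-3): L=4.7656, (cx,cy)=(0.2281,0.9736)
member 5 (2-4): L=2.3420, (cx,cy)=(1.0000,0.0000)
member 6 (3-4): L=4.8067, (cx,cy)=(0.2611,-0.9653)
member 7 (3-5): L=2.2932, (cx,cy)=(0.9938,-0.1112)
member 8 (4-5): L=4.5030, (cx,cy)=(0.2274,0.9738)
member 9 (4-6): L=2.0510, (cx,cy)=(1.0000,0.0000)
member 10 (5-6): L=4.5037, (cx,cy)=(0.2280,-0.9737)
solve A·x = −loads:
  F[0-1] = -121.0021 N (compression)
  F[0-2] = +3241.9330 N (tension)
  F[1-2] = +121.8111 N (tension)
  F[1-3] = -53.1268 N (compression)
  F[2-3] = -122.4257 N (compression)
  F[2-4] = +3294.9504 N (tension)
  F[3-4] = +135.4357 N (tension)
  F[3-5] = -117.1180 N (compression)
  F[4-5] = +248.8416 N (tension)
  F[4-6] = +59.8038 N (tension)
  F[5-6] = -262.2550 N (compression)
  Rx@0 = -3213.9200 N
  Ry@0 = +117.7148 N
  Ry@6 = +255.3452 N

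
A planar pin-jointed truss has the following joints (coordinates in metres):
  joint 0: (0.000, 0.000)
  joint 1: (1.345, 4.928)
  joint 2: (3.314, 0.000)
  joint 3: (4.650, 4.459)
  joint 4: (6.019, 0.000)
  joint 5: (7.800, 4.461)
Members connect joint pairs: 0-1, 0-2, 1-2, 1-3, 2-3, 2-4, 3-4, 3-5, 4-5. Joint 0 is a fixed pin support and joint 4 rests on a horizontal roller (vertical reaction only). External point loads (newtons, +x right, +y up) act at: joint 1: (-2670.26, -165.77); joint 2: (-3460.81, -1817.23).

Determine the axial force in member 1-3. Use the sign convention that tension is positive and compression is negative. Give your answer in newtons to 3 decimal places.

N=6 nodes, M=9 members, R=3 reactions → 2N=12, M+R=12
member 0 (0-1): L=5.1082, (cx,cy)=(0.2633,0.9647)
member 1 (0-2): L=3.3140, (cx,cy)=(1.0000,0.0000)
member 2 (1-2): L=5.3068, (cx,cy)=(0.3710,-0.9286)
member 3 (1-3): L=3.3381, (cx,cy)=(0.9901,-0.1405)
member 4 (2-3): L=4.6548, (cx,cy)=(0.2870,0.9579)
member 5 (2-4): L=2.7050, (cx,cy)=(1.0000,0.0000)
member 6 (3-4): L=4.6644, (cx,cy)=(0.2935,-0.9560)
member 7 (3-5): L=3.1500, (cx,cy)=(1.0000,0.0006)
member 8 (4-5): L=4.8034, (cx,cy)=(0.3708,0.9287)
solve A·x = −loads:
  F[0-1] = -3246.2045 N (compression)
  F[0-2] = -5276.3456 N (compression)
  F[1-2] = +3091.7278 N (tension)
  F[1-3] = +675.0981 N (tension)
  F[2-3] = -1100.0935 N (compression)
  F[2-4] = -352.6608 N (compression)
  F[3-4] = +1201.5772 N (tension)
  F[3-5] = -0.0000 N (tension)
  F[4-5] = +0.0000 N (tension)
  Rx@0 = +6131.0700 N
  Ry@0 = +3131.6593 N
  Ry@4 = -1148.6593 N

675.098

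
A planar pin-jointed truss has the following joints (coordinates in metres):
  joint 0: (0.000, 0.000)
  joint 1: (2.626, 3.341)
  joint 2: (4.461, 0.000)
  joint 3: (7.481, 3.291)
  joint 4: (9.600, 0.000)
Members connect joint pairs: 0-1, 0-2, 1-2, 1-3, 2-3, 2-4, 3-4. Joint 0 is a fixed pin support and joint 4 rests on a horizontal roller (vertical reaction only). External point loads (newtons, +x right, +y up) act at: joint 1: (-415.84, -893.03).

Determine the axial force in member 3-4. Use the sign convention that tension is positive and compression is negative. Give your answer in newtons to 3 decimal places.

-118.413

N=5 nodes, M=7 members, R=3 reactions → 2N=10, M+R=10
member 0 (0-1): L=4.2495, (cx,cy)=(0.6180,0.7862)
member 1 (0-2): L=4.4610, (cx,cy)=(1.0000,0.0000)
member 2 (1-2): L=3.8118, (cx,cy)=(0.4814,-0.8765)
member 3 (1-3): L=4.8553, (cx,cy)=(0.9999,-0.0103)
member 4 (2-3): L=4.4667, (cx,cy)=(0.6761,0.7368)
member 5 (2-4): L=5.1390, (cx,cy)=(1.0000,0.0000)
member 6 (3-4): L=3.9142, (cx,cy)=(0.5414,-0.8408)
solve A·x = −loads:
  F[0-1] = -1009.2315 N (compression)
  F[0-2] = +207.8213 N (tension)
  F[1-2] = -111.7787 N (compression)
  F[1-3] = -154.0186 N (compression)
  F[2-3] = +132.9736 N (tension)
  F[2-4] = +64.1044 N (tension)
  F[3-4] = -118.4126 N (compression)
  Rx@0 = +415.8400 N
  Ry@0 = +793.4701 N
  Ry@4 = +99.5599 N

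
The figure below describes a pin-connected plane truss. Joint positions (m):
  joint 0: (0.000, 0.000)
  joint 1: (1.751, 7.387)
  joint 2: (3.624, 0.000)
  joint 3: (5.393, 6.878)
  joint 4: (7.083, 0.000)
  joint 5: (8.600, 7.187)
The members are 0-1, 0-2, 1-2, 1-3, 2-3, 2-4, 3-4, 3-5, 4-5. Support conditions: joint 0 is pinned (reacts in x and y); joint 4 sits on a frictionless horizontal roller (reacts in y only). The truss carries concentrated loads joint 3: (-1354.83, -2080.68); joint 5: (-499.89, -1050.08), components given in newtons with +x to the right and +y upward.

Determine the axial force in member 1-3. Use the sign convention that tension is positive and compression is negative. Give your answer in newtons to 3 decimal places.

-1075.594

N=6 nodes, M=9 members, R=3 reactions → 2N=12, M+R=12
member 0 (0-1): L=7.5917, (cx,cy)=(0.2306,0.9730)
member 1 (0-2): L=3.6240, (cx,cy)=(1.0000,0.0000)
member 2 (1-2): L=7.6208, (cx,cy)=(0.2458,-0.9693)
member 3 (1-3): L=3.6774, (cx,cy)=(0.9904,-0.1384)
member 4 (2-3): L=7.1018, (cx,cy)=(0.2491,0.9685)
member 5 (2-4): L=3.4590, (cx,cy)=(1.0000,0.0000)
member 6 (3-4): L=7.0826, (cx,cy)=(0.2386,-0.9711)
member 7 (3-5): L=3.2219, (cx,cy)=(0.9954,0.0959)
member 8 (4-5): L=7.3454, (cx,cy)=(0.2065,0.9784)
solve A·x = −loads:
  F[0-1] = -2152.4311 N (compression)
  F[0-2] = -1358.2684 N (compression)
  F[1-2] = +2314.2587 N (tension)
  F[1-3] = -1075.5943 N (compression)
  F[2-3] = -2316.2810 N (compression)
  F[2-4] = -212.5161 N (compression)
  F[3-4] = -14.0557 N (compression)
  F[3-5] = -285.3354 N (compression)
  F[4-5] = -1045.2484 N (compression)
  Rx@0 = +1854.7200 N
  Ry@0 = +2094.3962 N
  Ry@4 = +1036.3638 N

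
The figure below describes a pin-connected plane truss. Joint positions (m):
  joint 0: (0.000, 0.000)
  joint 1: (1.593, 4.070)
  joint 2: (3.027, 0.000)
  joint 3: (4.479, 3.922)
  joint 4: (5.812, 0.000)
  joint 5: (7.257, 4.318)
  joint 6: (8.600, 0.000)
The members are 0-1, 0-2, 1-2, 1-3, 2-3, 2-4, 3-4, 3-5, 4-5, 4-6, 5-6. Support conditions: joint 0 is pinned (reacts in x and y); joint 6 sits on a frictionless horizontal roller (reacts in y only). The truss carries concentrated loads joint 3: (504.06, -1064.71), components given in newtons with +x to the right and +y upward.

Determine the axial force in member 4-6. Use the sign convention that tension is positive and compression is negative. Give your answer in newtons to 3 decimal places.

N=7 nodes, M=11 members, R=3 reactions → 2N=14, M+R=14
member 0 (0-1): L=4.3706, (cx,cy)=(0.3645,0.9312)
member 1 (0-2): L=3.0270, (cx,cy)=(1.0000,0.0000)
member 2 (1-2): L=4.3152, (cx,cy)=(0.3323,-0.9432)
member 3 (1-3): L=2.8898, (cx,cy)=(0.9987,-0.0512)
member 4 (2-3): L=4.1822, (cx,cy)=(0.3472,0.9378)
member 5 (2-4): L=2.7850, (cx,cy)=(1.0000,0.0000)
member 6 (3-4): L=4.1423, (cx,cy)=(0.3218,-0.9468)
member 7 (3-5): L=2.8061, (cx,cy)=(0.9900,0.1411)
member 8 (4-5): L=4.5534, (cx,cy)=(0.3173,0.9483)
member 9 (4-6): L=2.7880, (cx,cy)=(1.0000,0.0000)
member 10 (5-6): L=4.5220, (cx,cy)=(0.2970,-0.9549)
solve A·x = −loads:
  F[0-1] = -301.0262 N (compression)
  F[0-2] = +613.7771 N (tension)
  F[1-2] = +308.7541 N (tension)
  F[1-3] = -212.5985 N (compression)
  F[2-3] = -310.5237 N (compression)
  F[2-4] = +824.1902 N (tension)
  F[3-4] = -908.5282 N (compression)
  F[3-5] = -537.2030 N (compression)
  F[4-5] = +907.0899 N (tension)
  F[4-6] = +243.9640 N (tension)
  F[5-6] = -821.4543 N (compression)
  Rx@0 = -504.0600 N
  Ry@0 = +280.3194 N
  Ry@6 = +784.3906 N

243.964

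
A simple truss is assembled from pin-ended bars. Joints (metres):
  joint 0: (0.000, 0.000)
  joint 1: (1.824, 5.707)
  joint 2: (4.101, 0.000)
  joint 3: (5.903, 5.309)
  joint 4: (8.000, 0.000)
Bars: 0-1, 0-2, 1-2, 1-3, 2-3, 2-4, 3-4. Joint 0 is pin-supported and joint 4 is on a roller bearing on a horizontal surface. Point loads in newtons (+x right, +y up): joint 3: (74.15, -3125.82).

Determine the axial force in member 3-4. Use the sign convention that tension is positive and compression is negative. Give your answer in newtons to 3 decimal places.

N=5 nodes, M=7 members, R=3 reactions → 2N=10, M+R=10
member 0 (0-1): L=5.9914, (cx,cy)=(0.3044,0.9525)
member 1 (0-2): L=4.1010, (cx,cy)=(1.0000,0.0000)
member 2 (1-2): L=6.1445, (cx,cy)=(0.3706,-0.9288)
member 3 (1-3): L=4.0984, (cx,cy)=(0.9953,-0.0971)
member 4 (2-3): L=5.6065, (cx,cy)=(0.3214,0.9469)
member 5 (2-4): L=3.8990, (cx,cy)=(1.0000,0.0000)
member 6 (3-4): L=5.7081, (cx,cy)=(0.3674,-0.9301)
solve A·x = −loads:
  F[0-1] = -808.5264 N (compression)
  F[0-2] = +320.2950 N (tension)
  F[1-2] = +889.6775 N (tension)
  F[1-3] = -578.5735 N (compression)
  F[2-3] = -872.6371 N (compression)
  F[2-4] = +930.4661 N (tension)
  F[3-4] = -2532.7769 N (compression)
  Rx@0 = -74.1500 N
  Ry@0 = +770.1478 N
  Ry@4 = +2355.6722 N

-2532.777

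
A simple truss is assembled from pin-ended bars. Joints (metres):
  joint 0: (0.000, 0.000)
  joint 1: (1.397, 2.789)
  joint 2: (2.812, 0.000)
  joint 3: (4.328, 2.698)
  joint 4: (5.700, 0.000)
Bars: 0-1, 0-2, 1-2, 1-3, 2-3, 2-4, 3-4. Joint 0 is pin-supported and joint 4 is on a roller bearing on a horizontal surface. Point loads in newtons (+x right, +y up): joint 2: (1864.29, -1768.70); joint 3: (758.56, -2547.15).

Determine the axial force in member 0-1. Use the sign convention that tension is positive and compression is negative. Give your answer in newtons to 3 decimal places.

N=5 nodes, M=7 members, R=3 reactions → 2N=10, M+R=10
member 0 (0-1): L=3.1193, (cx,cy)=(0.4479,0.8941)
member 1 (0-2): L=2.8120, (cx,cy)=(1.0000,0.0000)
member 2 (1-2): L=3.1274, (cx,cy)=(0.4524,-0.8918)
member 3 (1-3): L=2.9324, (cx,cy)=(0.9995,-0.0310)
member 4 (2-3): L=3.0947, (cx,cy)=(0.4899,0.8718)
member 5 (2-4): L=2.8880, (cx,cy)=(1.0000,0.0000)
member 6 (3-4): L=3.0268, (cx,cy)=(0.4533,-0.8914)
solve A·x = −loads:
  F[0-1] = -1286.4164 N (compression)
  F[0-2] = +3198.9775 N (tension)
  F[1-2] = +1330.7780 N (tension)
  F[1-3] = -1178.8056 N (compression)
  F[2-3] = +667.4992 N (tension)
  F[2-4] = +1609.8152 N (tension)
  F[3-4] = -3551.4629 N (compression)
  Rx@0 = -2622.8500 N
  Ry@0 = +1150.1931 N
  Ry@4 = +3165.6569 N

-1286.416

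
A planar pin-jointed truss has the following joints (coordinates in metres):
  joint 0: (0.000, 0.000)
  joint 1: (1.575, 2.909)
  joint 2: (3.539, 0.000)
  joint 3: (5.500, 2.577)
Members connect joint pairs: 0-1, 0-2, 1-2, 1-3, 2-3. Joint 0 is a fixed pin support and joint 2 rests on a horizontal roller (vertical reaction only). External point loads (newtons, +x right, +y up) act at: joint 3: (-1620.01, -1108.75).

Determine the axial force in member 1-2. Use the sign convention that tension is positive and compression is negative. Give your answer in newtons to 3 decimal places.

N=4 nodes, M=5 members, R=3 reactions → 2N=8, M+R=8
member 0 (0-1): L=3.3080, (cx,cy)=(0.4761,0.8794)
member 1 (0-2): L=3.5390, (cx,cy)=(1.0000,0.0000)
member 2 (1-2): L=3.5099, (cx,cy)=(0.5596,-0.8288)
member 3 (1-3): L=3.9390, (cx,cy)=(0.9964,-0.0843)
member 4 (2-3): L=3.2383, (cx,cy)=(0.6056,0.7958)
solve A·x = −loads:
  F[0-1] = -642.8093 N (compression)
  F[0-2] = -1313.9572 N (compression)
  F[1-2] = +756.4827 N (tension)
  F[1-3] = -731.9518 N (compression)
  F[2-3] = -1470.7875 N (compression)
  Rx@0 = +1620.0100 N
  Ry@0 = +565.2747 N
  Ry@2 = +543.4753 N

756.483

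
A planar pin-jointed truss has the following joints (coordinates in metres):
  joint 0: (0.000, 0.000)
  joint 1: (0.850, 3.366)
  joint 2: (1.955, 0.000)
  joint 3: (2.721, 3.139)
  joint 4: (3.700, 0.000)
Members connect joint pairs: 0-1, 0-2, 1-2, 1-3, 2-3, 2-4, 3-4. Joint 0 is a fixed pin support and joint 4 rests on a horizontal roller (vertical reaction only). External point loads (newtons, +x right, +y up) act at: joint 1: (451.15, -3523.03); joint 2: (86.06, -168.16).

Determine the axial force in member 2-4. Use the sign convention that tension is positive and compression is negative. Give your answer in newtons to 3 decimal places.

408.136

N=5 nodes, M=7 members, R=3 reactions → 2N=10, M+R=10
member 0 (0-1): L=3.4717, (cx,cy)=(0.2448,0.9696)
member 1 (0-2): L=1.9550, (cx,cy)=(1.0000,0.0000)
member 2 (1-2): L=3.5427, (cx,cy)=(0.3119,-0.9501)
member 3 (1-3): L=1.8847, (cx,cy)=(0.9927,-0.1204)
member 4 (2-3): L=3.2311, (cx,cy)=(0.2371,0.9715)
member 5 (2-4): L=1.7450, (cx,cy)=(1.0000,0.0000)
member 6 (3-4): L=3.2881, (cx,cy)=(0.2977,-0.9546)
solve A·x = −loads:
  F[0-1] = -2457.3617 N (compression)
  F[0-2] = +1138.8687 N (tension)
  F[1-2] = -1110.1186 N (compression)
  F[1-3] = -711.7375 N (compression)
  F[2-3] = +1258.7828 N (tension)
  F[2-4] = +408.1365 N (tension)
  F[3-4] = -1370.7900 N (compression)
  Rx@0 = -537.2100 N
  Ry@0 = +2382.5686 N
  Ry@4 = +1308.6214 N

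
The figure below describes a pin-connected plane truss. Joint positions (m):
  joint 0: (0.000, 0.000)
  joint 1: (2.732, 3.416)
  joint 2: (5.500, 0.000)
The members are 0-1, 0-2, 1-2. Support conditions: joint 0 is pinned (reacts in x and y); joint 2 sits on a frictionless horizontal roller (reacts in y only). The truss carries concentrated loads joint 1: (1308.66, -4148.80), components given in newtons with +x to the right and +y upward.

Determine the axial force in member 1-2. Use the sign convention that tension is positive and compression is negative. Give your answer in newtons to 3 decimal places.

N=3 nodes, M=3 members, R=3 reactions → 2N=6, M+R=6
member 0 (0-1): L=4.3741, (cx,cy)=(0.6246,0.7810)
member 1 (0-2): L=5.5000, (cx,cy)=(1.0000,0.0000)
member 2 (1-2): L=4.3967, (cx,cy)=(0.6296,-0.7769)
solve A·x = −loads:
  F[0-1] = -1632.8420 N (compression)
  F[0-2] = +2328.5062 N (tension)
  F[1-2] = -3698.5980 N (compression)
  Rx@0 = -1308.6600 N
  Ry@0 = +1275.1811 N
  Ry@2 = +2873.6189 N

-3698.598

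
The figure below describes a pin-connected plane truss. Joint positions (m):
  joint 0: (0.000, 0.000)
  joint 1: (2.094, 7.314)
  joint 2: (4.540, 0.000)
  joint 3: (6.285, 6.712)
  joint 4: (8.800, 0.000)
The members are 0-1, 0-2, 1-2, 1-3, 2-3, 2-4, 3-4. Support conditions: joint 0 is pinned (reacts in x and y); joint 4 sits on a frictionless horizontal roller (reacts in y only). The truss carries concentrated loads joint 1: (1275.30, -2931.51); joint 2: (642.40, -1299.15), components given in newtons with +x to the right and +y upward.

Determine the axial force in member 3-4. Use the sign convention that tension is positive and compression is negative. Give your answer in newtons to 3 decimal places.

N=5 nodes, M=7 members, R=3 reactions → 2N=10, M+R=10
member 0 (0-1): L=7.6079, (cx,cy)=(0.2752,0.9614)
member 1 (0-2): L=4.5400, (cx,cy)=(1.0000,0.0000)
member 2 (1-2): L=7.7122, (cx,cy)=(0.3172,-0.9484)
member 3 (1-3): L=4.2340, (cx,cy)=(0.9898,-0.1422)
member 4 (2-3): L=6.9351, (cx,cy)=(0.2516,0.9678)
member 5 (2-4): L=4.2600, (cx,cy)=(1.0000,0.0000)
member 6 (3-4): L=7.1677, (cx,cy)=(0.3509,-0.9364)
solve A·x = −loads:
  F[0-1] = -1875.3373 N (compression)
  F[0-2] = +2433.8714 N (tension)
  F[1-2] = -965.0697 N (compression)
  F[1-3] = -1500.6343 N (compression)
  F[2-3] = +2288.0074 N (tension)
  F[2-4] = +909.6857 N (tension)
  F[3-4] = -2592.5924 N (compression)
  Rx@0 = -1917.7000 N
  Ry@0 = +1802.9024 N
  Ry@4 = +2427.7576 N

-2592.592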